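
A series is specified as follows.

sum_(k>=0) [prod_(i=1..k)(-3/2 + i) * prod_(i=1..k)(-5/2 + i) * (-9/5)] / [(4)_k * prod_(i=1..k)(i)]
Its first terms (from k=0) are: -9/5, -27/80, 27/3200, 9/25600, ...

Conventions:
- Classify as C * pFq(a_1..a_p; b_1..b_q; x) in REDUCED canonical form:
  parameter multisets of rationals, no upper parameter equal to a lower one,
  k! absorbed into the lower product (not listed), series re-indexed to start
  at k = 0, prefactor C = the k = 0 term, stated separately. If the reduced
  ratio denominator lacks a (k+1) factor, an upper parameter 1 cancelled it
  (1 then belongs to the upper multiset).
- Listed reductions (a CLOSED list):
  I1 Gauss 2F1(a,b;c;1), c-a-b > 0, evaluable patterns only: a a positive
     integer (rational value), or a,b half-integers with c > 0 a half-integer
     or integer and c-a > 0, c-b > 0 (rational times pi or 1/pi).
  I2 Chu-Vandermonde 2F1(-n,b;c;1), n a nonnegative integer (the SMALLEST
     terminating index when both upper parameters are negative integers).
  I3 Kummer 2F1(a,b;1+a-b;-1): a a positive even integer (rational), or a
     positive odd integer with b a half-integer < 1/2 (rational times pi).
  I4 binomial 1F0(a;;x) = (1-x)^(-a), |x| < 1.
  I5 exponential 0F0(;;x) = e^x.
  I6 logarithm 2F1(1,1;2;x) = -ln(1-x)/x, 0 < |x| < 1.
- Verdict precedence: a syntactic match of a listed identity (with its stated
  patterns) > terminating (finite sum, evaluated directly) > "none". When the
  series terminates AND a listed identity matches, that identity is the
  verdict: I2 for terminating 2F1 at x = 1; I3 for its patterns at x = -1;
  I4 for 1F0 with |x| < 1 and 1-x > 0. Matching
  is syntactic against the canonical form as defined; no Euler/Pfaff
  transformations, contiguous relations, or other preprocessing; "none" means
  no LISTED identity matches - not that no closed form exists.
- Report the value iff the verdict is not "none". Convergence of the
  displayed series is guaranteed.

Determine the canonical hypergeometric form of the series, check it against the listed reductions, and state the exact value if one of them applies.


The tell: with t_0 = -9/5, the product of the first k integers (C = -9/5) is k!.
Adjacent-term ratio: r(k) = 1 * (k-3/2) (k-1/2) / [(k+4) (k+1)] - poly over poly, x = 1 from leading terms; C = -9/5 at k = 0.

This is -9/5 * 2F1(-3/2, -1/2; 4; 1) in reduced canonical form. Verdict at x = 1: Gauss's theorem I1 (half-integer case) matches (x = 1; upper {-3/2, -1/2} half-integers, c = 4 in the evaluable pattern). Its exact value is (-8192/1225) / pi.


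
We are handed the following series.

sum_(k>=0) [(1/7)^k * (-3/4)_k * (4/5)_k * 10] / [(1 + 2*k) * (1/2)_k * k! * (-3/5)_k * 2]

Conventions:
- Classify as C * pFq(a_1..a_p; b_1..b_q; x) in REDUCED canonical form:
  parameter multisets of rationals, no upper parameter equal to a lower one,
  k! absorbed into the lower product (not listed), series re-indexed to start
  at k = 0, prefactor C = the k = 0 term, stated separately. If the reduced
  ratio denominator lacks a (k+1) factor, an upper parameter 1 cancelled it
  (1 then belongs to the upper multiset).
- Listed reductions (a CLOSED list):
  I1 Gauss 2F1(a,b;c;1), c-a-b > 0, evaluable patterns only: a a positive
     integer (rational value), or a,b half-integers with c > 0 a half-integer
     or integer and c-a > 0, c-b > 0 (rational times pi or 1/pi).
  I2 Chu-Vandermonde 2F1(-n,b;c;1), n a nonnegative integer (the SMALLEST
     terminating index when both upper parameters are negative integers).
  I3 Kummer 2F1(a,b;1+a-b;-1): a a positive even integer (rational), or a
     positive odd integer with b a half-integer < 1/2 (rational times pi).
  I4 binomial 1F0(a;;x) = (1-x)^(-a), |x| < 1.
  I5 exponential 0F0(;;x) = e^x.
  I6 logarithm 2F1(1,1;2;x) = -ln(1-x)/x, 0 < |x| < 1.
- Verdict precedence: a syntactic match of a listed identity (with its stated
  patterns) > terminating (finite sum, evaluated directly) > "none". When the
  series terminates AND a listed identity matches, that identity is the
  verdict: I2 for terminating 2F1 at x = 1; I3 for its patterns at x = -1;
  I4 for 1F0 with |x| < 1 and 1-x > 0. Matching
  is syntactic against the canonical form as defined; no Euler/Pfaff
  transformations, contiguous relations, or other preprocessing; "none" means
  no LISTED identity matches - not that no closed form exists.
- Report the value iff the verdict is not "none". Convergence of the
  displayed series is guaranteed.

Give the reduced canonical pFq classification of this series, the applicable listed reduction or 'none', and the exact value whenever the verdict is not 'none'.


x = 1/7 here; the reduced form reads 2F2, upper {-3/4, 4/5}, lower {-3/5, 3/2}, C = 5. Verdict: none here - no I1-I6 shape fits x = 1/7 with lower {-3/5, 3/2}.

Key step: x = (1/7) and the constant factors (C = 5) combine into one prefactor.
Consecutive-term ratio: r(k) = (1/7) * (k-3/4) (k+4/5) / [(k-3/5) (k+3/2) (k+1)] ; factor over Q: parameters, x = (1/7), and C = 5.


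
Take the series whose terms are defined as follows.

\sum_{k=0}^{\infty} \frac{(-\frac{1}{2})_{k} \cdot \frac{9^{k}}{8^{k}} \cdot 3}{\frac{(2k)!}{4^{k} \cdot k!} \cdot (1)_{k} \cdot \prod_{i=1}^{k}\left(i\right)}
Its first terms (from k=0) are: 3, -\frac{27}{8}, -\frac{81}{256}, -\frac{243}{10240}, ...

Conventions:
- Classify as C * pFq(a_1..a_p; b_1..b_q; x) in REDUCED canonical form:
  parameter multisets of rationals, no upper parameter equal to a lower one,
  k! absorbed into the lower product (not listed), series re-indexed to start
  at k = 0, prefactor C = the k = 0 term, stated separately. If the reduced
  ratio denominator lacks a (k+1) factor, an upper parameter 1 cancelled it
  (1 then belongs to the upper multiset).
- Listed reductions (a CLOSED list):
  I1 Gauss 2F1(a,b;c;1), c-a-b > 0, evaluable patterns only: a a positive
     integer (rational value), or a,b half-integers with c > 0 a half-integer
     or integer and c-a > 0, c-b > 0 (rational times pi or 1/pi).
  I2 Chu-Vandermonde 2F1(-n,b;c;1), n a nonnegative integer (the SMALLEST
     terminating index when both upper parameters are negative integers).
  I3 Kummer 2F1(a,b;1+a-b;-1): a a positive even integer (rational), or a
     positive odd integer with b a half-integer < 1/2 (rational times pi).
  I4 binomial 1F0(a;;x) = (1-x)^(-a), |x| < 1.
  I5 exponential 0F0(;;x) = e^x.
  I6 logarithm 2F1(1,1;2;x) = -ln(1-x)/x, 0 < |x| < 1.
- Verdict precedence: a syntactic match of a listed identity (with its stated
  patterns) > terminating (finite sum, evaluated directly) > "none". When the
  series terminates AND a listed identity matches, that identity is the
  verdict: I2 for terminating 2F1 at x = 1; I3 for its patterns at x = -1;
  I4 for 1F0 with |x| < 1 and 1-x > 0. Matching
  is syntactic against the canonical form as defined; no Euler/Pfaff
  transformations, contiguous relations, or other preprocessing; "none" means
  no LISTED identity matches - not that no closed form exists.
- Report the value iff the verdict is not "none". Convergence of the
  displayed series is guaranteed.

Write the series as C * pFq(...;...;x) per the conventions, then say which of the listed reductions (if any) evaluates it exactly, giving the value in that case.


The series (x = \frac{9}{8}) is 1F2: upper {-\frac{1}{2}}, lower {\frac{1}{2}, 1}, prefactor 3. Verdict: none - at argument \frac{9}{8} the multisets {-\frac{1}{2}} ; {\frac{1}{2}, 1} match no listed identity.

The tell: from the first term 3: the lower (2k)!/(4^k k!) block (C = 3) is (1/2)_k.
Term ratio: r(k) = \frac{9}{8} * (k-\frac{1}{2}) / [(k+\frac{1}{2}) (k+1) (k+1)] - rational in k. x = \frac{9}{8}; t_0 = 3; negate the roots.


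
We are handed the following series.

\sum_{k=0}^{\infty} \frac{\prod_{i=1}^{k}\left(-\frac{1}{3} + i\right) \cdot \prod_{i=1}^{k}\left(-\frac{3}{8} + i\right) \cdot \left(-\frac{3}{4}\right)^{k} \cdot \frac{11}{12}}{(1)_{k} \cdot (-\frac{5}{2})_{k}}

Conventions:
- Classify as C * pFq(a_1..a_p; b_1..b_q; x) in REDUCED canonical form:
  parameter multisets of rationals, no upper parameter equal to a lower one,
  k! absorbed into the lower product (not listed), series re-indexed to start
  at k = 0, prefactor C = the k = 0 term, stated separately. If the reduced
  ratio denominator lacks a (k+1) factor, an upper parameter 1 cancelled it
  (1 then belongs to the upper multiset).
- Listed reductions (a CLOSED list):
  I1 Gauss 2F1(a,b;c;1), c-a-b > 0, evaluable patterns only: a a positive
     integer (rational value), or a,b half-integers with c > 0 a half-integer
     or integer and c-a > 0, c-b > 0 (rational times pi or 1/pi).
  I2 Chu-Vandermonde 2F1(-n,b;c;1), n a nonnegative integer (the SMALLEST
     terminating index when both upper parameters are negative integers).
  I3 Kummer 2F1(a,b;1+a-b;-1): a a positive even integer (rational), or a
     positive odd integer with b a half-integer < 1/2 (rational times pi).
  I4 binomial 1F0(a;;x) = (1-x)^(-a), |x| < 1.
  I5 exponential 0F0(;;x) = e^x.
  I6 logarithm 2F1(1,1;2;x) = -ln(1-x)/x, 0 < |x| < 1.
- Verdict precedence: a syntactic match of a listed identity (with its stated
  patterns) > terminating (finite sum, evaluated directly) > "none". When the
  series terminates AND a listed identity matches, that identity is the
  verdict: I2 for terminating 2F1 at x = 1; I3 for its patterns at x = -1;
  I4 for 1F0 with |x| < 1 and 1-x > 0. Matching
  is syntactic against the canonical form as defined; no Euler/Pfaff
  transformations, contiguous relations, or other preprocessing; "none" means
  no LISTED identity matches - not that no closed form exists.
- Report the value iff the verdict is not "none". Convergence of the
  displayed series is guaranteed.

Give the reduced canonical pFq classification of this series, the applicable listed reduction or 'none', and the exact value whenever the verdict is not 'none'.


First insight: from the first term \frac{11}{12}: (1)_k (C = 11/12, x = -3/4) is k! itself.
Adjacent-term ratio: r(k) = -\frac{3}{4} * (k+\frac{5}{8}) (k+\frac{2}{3}) / [(k-\frac{5}{2}) (k+1)] - rational in k, leading ratio -\frac{3}{4}; with t_0 = \frac{11}{12}, classification follows.

At argument -\frac{3}{4}: a 2F1 with upper {\frac{5}{8}, \frac{2}{3}}, lower {-\frac{5}{2}}, scaled by C = \frac{11}{12}. Verdict: none - at argument -\frac{3}{4} the multisets {\frac{5}{8}, \frac{2}{3}} ; {-\frac{5}{2}} match no listed identity.


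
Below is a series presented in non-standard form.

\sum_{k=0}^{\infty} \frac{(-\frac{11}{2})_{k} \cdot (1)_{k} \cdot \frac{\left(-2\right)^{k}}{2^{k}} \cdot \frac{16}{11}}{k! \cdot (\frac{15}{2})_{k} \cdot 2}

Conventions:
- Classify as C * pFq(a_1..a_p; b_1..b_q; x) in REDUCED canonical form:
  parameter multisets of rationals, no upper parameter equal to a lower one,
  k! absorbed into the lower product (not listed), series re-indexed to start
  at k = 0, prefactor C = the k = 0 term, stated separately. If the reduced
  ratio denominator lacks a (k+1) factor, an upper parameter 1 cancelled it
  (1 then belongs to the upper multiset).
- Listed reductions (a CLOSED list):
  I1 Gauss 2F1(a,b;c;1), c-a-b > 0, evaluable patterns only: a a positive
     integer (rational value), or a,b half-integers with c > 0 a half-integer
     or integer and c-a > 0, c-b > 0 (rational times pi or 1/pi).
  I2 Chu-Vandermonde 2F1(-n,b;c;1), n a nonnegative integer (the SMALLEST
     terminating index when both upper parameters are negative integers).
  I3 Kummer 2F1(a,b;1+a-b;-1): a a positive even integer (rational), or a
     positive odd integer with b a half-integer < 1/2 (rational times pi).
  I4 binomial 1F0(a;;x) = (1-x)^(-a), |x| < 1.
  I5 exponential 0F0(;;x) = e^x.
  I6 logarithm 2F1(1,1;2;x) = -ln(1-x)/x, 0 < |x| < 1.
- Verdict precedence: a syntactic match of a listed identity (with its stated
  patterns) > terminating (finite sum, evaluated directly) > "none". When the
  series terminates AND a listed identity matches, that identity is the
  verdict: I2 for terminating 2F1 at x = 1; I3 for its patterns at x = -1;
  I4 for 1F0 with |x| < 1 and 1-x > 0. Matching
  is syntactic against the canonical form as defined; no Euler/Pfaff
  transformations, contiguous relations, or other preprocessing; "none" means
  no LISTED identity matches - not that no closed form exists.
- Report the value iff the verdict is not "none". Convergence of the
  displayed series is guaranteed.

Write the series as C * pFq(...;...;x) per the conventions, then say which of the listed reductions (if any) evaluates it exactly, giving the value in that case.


Prefactor \frac{8}{11}, argument -1: 2F1 with upper {-\frac{11}{2}, 1} over lower {\frac{15}{2}}. Verdict (x = -1): the Kummer evaluation I3 applies (x = -1; c = \frac{15}{2} equals 1+a-b for upper {-\frac{11}{2}, 1}: listed pattern). Sum: \frac{273}{512} \cdot \pi.

The tell: from the first term \frac{8}{11}: the constant factors (C = 8/11) combine into one prefactor.
Term ratio: r(k) = -1 * (k-\frac{11}{2}) (k+1) / [(k+\frac{15}{2}) (k+1)] - rational in k. x = -1; t_0 = \frac{8}{11}; negate the roots.


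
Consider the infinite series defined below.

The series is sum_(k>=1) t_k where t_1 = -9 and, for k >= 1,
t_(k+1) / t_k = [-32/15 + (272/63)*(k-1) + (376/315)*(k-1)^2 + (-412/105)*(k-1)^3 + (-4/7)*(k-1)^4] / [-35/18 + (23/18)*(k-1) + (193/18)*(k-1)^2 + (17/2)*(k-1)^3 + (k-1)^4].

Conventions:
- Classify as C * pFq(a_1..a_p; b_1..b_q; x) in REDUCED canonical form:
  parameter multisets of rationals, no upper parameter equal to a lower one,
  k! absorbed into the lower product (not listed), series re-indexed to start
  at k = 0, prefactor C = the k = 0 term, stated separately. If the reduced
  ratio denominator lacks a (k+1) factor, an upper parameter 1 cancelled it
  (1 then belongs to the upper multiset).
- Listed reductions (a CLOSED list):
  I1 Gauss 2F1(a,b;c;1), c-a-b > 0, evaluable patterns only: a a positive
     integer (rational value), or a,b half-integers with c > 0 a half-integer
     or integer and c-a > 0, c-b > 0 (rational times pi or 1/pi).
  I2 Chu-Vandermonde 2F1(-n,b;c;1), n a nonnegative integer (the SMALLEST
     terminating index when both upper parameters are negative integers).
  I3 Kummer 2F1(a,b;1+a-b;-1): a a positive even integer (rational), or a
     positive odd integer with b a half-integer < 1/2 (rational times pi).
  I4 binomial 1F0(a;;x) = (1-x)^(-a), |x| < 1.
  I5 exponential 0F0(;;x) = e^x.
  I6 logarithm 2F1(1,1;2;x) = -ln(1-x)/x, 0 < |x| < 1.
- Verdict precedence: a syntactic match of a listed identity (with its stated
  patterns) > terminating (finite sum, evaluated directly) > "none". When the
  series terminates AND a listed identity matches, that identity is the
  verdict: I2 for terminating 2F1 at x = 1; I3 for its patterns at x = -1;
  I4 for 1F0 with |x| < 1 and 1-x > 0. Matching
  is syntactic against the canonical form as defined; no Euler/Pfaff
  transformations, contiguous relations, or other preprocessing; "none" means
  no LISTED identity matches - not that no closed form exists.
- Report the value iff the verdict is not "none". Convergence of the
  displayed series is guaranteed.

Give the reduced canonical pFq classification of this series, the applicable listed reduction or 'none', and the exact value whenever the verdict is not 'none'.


The series (x = -4/7) is 3F2: upper {-2/3, -2/3, 6/5}, lower {-1/3, 5/6}, prefactor -9. Verdict: none. Every listed pattern misses the 3F2 form at -4/7, upper {-2/3, -2/3, 6/5}.

Key observation: x = (-4/7) and the expanded ratio factors over Q; C = -9, roots give parameters.
Ratio: r(k) = (-4/7) * (k-2/3) (k-2/3) (k+6/5) / [(k-1/3) (k+5/6) (k+1)] - poly over poly, x = (-4/7) from leading terms; C = -9 at k = 0.


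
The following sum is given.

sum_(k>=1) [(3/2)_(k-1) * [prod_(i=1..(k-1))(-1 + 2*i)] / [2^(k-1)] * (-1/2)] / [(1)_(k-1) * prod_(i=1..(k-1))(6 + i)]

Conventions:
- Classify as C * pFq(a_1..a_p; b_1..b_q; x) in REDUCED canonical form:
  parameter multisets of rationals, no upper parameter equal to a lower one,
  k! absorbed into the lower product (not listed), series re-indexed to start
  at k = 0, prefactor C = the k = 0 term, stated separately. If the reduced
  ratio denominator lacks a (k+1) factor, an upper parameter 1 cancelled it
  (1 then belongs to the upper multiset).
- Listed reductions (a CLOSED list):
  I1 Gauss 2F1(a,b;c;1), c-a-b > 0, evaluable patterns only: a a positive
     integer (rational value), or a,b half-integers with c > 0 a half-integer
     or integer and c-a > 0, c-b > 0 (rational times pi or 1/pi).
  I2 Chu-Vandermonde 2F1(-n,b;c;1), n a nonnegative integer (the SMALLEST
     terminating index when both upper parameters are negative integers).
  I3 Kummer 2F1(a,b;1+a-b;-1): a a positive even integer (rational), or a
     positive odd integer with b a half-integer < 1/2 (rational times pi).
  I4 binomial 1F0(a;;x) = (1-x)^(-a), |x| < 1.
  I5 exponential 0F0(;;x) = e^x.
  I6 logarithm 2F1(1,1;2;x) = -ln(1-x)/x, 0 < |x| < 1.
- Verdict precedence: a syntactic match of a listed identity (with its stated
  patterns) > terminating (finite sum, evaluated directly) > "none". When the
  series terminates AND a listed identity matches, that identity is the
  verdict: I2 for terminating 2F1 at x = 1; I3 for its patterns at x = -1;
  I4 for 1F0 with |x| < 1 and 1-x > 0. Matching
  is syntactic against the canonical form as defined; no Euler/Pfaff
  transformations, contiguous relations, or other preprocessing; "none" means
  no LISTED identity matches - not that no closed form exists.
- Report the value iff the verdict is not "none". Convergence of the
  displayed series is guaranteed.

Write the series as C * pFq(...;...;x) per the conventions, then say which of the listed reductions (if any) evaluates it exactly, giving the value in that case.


x = 1 here; the reduced form reads 2F1, upper {1/2, 3/2}, lower {7}, C = -1/2. Verdict: Gauss's theorem I1 (half-integer case) matches (x = 1; upper {1/2, 3/2} half-integers, c = 7 in the evaluable pattern). Its exact value is (-131072/72765) / pi.

First insight: with t_0 = -1/2, the lower running product (C = -1/2, x = 1) is a rising factorial.
Ratio: r(k) = 1 * (k+1/2) (k+3/2) / [(k+7) (k+1)] - rational; roots negated = parameters, x = 1, C = -1/2.


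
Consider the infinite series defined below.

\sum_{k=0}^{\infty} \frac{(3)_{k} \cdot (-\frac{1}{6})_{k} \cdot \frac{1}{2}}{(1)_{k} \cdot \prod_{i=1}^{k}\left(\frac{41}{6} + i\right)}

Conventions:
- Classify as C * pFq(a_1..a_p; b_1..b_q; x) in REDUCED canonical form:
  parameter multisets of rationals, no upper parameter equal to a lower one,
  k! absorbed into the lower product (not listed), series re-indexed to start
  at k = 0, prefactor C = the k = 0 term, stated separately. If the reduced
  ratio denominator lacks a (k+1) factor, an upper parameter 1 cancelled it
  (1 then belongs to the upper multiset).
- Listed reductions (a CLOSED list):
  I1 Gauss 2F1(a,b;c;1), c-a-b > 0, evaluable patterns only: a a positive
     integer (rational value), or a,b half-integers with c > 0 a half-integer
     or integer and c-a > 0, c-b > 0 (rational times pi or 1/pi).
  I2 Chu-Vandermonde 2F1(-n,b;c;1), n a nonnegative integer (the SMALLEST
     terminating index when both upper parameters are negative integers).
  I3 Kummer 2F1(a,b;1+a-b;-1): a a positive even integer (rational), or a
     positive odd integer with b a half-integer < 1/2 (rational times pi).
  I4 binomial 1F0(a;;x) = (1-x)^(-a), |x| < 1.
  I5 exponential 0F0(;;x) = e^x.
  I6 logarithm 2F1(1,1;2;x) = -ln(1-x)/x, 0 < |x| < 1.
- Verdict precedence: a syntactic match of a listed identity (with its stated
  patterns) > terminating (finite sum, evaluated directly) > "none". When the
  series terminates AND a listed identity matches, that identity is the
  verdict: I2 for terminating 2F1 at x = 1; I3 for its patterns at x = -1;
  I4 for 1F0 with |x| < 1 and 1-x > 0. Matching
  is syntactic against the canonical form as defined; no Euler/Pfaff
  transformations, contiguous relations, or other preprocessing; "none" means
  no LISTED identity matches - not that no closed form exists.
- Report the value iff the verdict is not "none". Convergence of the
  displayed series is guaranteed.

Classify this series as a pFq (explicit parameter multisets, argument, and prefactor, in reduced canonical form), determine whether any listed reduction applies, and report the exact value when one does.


Reduced: x = 1, 2F1, upper = {-\frac{1}{6}, 3}, lower = {\frac{47}{6}}, C = \frac{1}{2}. Verdict (x = 1): the Gauss summation I1 applies (x = 1: the Gamma ratio telescopes since c-a-b = 5 > 0 and a = 3 in Z>0). Its exact value is \frac{1189}{2592}.

Structural cue: with t_0 = \frac{1}{2}, the lower running product (prefactor 1/2) is a rising factorial.
Consecutive-term ratio: r(k) = 1 * (k-\frac{1}{6}) (k+3) / [(k+\frac{47}{6}) (k+1)] - poly over poly, x = 1 from leading terms; C = \frac{1}{2} at k = 0.


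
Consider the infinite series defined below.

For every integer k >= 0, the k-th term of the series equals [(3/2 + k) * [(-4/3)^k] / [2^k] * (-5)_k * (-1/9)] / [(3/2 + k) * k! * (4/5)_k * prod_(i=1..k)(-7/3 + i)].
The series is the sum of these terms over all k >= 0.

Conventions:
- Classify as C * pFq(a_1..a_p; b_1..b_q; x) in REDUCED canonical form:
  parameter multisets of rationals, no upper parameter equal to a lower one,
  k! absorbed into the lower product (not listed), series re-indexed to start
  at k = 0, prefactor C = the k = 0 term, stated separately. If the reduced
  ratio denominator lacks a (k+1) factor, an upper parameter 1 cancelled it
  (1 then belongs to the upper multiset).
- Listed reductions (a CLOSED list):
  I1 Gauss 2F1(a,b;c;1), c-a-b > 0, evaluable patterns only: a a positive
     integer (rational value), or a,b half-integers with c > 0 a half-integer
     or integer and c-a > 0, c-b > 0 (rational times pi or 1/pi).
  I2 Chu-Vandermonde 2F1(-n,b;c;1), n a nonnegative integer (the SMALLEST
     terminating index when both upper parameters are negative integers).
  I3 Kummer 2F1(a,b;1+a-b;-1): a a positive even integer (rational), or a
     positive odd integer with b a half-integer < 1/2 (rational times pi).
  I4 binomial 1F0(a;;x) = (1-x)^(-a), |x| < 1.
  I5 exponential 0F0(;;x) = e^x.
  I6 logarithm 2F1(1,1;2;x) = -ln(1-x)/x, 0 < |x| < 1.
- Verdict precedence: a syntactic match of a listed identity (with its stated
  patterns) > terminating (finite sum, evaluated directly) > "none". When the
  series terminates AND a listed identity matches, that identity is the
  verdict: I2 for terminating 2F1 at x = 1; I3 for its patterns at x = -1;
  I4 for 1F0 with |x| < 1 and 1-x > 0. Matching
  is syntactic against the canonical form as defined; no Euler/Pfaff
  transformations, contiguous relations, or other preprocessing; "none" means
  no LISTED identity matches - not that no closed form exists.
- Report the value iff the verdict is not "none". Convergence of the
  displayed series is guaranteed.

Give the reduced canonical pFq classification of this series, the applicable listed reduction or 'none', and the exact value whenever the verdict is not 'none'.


The series (x = -2/3) is 1F2: upper {-5}, lower {-4/3, 4/5}, prefactor -1/9. Verdict: terminating. With -5 upstairs the series is a 6-term polynomial sum; evaluated term by term. Hence: -3415873/4136832.

Structural cue: from the first term -1/9: the two k-th powers (C = -1/9, x = -2/3) combine into one argument.
Ratio: r(k) = (-2/3) * (k-5) / [(k-4/3) (k+4/5) (k+1)] - rational; roots negated = parameters, x = (-2/3), C = -1/9.


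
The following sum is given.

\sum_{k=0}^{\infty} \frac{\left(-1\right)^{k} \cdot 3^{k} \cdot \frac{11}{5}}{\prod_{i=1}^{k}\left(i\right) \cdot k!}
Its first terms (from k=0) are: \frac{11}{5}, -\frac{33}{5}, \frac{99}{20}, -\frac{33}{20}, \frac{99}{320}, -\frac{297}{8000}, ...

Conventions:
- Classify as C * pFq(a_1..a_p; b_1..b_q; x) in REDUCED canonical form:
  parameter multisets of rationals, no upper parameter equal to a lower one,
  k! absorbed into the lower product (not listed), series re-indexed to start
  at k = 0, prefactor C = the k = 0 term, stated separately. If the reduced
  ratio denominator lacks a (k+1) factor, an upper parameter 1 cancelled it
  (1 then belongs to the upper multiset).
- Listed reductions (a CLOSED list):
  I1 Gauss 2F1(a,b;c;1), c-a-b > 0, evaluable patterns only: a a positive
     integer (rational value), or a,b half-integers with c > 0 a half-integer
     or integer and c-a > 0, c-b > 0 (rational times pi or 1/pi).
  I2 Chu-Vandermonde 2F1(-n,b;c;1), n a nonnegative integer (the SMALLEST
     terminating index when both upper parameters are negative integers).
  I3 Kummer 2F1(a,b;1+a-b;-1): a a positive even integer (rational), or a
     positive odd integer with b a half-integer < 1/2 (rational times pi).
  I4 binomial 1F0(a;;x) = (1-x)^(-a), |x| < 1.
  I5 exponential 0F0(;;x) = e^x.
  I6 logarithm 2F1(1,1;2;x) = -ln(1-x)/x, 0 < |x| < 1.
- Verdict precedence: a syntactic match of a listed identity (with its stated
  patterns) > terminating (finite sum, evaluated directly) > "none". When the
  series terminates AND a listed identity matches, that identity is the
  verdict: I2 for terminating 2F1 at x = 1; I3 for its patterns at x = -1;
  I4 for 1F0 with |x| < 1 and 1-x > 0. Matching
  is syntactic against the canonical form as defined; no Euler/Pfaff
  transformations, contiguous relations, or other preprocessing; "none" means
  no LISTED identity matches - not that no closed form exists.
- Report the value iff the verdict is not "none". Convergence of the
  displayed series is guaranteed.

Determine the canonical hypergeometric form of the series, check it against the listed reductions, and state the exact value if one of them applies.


Key step: from the first term \frac{11}{5}: the denominator's factorial ratio (C = 11/5, x = -3) is a lower Pochhammer.
Step ratio: r(k) = -3 * 1 / [(k+1) (k+1)] - rational in k. x = -3; t_0 = \frac{11}{5}; negate the roots.

The series (x = -3) is 0F1: upper {-}, lower {1}, prefactor \frac{11}{5}. Verdict: none. No listed pattern accepts 0F1(-; 1; -3).


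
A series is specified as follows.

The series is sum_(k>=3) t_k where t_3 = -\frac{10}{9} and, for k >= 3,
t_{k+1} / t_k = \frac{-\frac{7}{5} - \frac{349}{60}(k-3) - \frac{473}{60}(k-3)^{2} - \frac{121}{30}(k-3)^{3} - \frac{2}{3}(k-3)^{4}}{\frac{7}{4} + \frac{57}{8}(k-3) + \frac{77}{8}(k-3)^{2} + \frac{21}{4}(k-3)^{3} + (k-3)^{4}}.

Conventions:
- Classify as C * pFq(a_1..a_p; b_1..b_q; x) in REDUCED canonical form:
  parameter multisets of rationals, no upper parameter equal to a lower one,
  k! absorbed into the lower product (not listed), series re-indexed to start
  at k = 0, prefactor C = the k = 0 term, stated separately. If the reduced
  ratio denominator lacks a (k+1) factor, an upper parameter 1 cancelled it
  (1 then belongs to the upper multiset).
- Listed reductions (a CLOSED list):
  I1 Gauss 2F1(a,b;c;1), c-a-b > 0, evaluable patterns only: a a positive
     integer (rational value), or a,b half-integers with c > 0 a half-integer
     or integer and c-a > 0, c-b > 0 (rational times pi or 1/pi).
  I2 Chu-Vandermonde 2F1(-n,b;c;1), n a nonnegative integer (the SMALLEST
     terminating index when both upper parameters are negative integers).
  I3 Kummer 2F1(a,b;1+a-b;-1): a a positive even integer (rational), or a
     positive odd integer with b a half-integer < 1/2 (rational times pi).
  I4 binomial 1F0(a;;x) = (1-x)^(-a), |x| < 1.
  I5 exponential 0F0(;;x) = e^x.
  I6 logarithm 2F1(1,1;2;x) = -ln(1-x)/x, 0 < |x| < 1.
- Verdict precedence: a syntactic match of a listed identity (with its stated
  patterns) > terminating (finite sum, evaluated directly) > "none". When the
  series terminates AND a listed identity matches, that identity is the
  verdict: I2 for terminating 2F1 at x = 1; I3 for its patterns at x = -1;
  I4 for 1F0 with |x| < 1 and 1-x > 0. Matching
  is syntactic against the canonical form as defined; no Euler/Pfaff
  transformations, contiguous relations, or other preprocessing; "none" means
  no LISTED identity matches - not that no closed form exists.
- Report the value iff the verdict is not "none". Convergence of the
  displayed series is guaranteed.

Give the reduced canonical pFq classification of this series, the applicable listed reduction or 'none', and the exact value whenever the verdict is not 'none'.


Key observation: t_0 being -\frac{10}{9}, the ratio is unreduced: k + 1/2 divides both sides (prefactor -10/9).
Consecutive-term ratio: r(k) = -\frac{2}{3} * (k+\frac{4}{5}) (k+3) / [(k+2) (k+1)] - rational; roots negated = parameters, x = -\frac{2}{3}, C = -\frac{10}{9}.

x = -\frac{2}{3} here; the reduced form reads 2F1, upper {\frac{4}{5}, 3}, lower {2}, C = -\frac{10}{9}. Verdict: none - this 2F1 at x = -\frac{2}{3} matches no listed pattern, and upper {\frac{4}{5}, 3} holds no stopper.


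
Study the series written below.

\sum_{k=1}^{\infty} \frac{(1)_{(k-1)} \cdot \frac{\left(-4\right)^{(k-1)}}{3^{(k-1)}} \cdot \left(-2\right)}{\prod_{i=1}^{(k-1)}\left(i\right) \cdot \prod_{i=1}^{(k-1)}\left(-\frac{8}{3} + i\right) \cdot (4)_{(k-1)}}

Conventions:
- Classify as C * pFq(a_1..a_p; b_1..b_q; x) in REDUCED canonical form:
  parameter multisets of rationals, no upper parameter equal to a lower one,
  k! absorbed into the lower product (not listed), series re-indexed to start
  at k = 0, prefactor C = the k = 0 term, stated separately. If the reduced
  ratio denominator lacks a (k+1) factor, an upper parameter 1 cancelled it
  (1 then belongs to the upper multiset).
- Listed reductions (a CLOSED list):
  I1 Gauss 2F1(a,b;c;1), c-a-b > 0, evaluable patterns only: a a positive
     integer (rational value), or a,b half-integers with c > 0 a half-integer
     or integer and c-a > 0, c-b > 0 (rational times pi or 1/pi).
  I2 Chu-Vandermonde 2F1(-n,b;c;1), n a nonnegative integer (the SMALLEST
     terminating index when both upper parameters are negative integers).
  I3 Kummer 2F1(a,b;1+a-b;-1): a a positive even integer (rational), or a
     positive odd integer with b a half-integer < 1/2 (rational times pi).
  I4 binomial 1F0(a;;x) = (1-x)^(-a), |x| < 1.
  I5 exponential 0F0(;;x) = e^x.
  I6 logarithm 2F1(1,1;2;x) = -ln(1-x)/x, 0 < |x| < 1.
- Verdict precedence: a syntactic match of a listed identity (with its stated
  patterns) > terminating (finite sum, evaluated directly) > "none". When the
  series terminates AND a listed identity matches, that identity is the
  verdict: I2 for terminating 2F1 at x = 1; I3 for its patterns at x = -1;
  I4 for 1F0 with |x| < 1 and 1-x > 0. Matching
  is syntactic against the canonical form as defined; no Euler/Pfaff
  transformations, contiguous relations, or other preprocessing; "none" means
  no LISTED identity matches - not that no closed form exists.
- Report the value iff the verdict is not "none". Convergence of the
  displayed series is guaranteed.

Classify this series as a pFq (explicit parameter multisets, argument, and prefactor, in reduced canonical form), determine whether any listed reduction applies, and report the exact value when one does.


Canonical form: C = -2 times 1F2 with upper {1}, lower {-\frac{5}{3}, 4}, x = -\frac{4}{3}. Verdict: none here - no I1-I6 shape fits x = -\frac{4}{3} with lower {-\frac{5}{3}, 4}.

Key observation: from the first term -2: the product of the first k integers (C = -2) is k!.
Step ratio: r(k) = -\frac{4}{3} * (k+1) / [(k-\frac{5}{3}) (k+4) (k+1)] - rational in k. x = -\frac{4}{3}; t_0 = -2; negate the roots.


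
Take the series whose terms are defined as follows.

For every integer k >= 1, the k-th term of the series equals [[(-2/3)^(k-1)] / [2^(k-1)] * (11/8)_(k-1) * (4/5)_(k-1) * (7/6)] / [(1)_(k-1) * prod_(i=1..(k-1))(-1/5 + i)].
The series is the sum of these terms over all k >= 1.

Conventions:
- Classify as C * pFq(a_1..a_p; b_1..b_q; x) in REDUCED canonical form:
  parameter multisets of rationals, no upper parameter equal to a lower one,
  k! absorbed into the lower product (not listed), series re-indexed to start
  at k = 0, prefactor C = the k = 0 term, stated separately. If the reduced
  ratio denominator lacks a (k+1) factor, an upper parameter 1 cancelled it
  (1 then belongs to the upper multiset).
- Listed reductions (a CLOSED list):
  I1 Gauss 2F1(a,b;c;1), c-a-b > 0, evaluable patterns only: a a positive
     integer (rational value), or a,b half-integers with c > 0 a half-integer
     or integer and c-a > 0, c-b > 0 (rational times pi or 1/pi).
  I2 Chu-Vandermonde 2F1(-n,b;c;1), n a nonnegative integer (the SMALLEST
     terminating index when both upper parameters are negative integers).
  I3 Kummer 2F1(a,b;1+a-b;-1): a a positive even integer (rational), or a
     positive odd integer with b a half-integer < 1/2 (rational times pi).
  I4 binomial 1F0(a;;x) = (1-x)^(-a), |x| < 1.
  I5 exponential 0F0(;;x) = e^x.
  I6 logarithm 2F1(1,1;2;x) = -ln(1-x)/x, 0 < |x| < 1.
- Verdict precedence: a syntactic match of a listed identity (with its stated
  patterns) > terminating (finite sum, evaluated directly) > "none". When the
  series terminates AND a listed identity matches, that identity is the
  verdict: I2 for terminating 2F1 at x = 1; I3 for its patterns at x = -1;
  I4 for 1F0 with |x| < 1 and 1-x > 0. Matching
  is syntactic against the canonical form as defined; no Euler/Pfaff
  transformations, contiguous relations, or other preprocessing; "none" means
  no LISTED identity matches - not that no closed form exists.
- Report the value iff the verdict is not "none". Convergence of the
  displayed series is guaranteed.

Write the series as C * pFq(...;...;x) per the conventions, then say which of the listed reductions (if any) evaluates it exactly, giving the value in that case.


Canonical form: C = 7/6 times 1F0 with upper {11/8}, lower {-}, x = -1/3. Verdict at x = -1/3: binomial (I4) matches (the 1F0 binomial series: exponent -11/8, x = -1/3). Hence: (7/6) * (4/3)^(-11/8).

Key step: x = (-1/3) and the parameter 4/5 appears in both the upper and lower lists and cancels.
Consecutive-term ratio: r(k) = (-1/3) * (k+11/8) / [(k+1)] ; factor over Q: parameters, x = (-1/3), and C = 7/6.


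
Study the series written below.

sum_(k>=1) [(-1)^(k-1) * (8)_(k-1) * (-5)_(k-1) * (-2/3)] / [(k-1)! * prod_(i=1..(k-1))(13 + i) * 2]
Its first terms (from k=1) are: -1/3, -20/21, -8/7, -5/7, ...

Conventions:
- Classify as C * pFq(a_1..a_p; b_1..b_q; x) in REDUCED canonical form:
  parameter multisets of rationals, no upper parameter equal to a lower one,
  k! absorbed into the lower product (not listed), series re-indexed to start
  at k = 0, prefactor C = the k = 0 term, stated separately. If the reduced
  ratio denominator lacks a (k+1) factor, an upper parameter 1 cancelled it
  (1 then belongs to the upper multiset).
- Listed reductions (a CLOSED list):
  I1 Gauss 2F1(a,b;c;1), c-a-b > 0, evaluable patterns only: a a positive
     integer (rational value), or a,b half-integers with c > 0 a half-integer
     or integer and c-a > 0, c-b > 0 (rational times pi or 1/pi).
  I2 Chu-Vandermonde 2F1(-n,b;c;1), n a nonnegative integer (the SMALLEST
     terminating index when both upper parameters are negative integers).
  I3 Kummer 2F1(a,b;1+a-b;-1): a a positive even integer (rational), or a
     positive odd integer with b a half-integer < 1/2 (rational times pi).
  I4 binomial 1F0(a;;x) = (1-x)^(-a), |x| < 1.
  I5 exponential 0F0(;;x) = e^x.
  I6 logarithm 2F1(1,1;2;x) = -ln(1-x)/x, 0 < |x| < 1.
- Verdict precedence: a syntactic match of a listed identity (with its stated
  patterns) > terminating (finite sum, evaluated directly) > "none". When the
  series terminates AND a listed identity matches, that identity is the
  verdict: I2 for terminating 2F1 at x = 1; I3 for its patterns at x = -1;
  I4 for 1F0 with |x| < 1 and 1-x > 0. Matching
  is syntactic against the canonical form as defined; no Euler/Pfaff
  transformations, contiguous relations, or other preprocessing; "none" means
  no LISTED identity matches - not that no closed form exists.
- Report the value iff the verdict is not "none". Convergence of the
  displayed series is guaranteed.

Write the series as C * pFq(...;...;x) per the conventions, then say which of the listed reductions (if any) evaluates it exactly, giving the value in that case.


x = -1 here; the reduced form reads 2F1, upper {-5, 8}, lower {14}, C = -1/3. Verdict: the Kummer evaluation I3 fires (x = -1; c = 14 equals 1+a-b for upper {-5, 8}: listed pattern). Value: -143/42.

First insight: t_0 = -1/3 here, and the lower running product (C = -1/3) is a rising factorial.
Ratio: r(k) = (-1) * (k-5) (k+8) / [(k+14) (k+1)] - rational in k, leading ratio (-1); with t_0 = -1/3, classification follows.


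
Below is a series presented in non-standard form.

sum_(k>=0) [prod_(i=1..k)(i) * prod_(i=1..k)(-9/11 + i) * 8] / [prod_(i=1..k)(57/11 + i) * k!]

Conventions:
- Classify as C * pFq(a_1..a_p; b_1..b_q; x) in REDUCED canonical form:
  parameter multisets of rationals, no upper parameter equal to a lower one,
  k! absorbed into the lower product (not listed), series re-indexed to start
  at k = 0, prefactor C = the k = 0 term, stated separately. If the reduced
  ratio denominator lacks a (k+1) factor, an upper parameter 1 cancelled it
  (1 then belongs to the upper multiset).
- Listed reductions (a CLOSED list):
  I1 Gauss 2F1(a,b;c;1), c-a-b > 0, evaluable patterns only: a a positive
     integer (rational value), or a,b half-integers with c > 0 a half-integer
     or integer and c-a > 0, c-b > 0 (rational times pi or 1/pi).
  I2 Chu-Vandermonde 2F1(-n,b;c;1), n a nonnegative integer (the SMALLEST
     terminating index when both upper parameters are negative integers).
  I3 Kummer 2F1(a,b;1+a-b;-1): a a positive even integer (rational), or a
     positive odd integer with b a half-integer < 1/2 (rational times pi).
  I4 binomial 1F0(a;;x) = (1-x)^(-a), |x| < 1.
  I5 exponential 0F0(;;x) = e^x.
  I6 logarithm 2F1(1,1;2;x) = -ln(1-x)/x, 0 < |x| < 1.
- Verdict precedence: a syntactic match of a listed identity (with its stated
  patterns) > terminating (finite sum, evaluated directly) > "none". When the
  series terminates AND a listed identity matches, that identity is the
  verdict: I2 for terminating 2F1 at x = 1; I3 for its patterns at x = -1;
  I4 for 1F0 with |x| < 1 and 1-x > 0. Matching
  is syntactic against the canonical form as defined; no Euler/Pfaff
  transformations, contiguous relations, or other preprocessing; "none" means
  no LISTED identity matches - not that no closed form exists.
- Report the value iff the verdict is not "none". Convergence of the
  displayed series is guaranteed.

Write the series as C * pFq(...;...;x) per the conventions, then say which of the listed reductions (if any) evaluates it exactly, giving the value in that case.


Canonical form: C = 8 times 2F1 with upper {2/11, 1}, lower {68/11}, x = 1. Verdict (x = 1): Gauss (I1, integer-parameter pattern) applies (x = 1: the Gamma ratio telescopes since c-a-b = 5 > 0 and a = 1 in Z>0). Exact value: 456/55.

First insight: with t_0 = 8, the running product (C = 8, x = 1) telescopes to a rising factorial.
Step ratio: r(k) = 1 * (k+2/11) (k+1) / [(k+68/11) (k+1)] - rational in k. x = 1; t_0 = 8; negate the roots.


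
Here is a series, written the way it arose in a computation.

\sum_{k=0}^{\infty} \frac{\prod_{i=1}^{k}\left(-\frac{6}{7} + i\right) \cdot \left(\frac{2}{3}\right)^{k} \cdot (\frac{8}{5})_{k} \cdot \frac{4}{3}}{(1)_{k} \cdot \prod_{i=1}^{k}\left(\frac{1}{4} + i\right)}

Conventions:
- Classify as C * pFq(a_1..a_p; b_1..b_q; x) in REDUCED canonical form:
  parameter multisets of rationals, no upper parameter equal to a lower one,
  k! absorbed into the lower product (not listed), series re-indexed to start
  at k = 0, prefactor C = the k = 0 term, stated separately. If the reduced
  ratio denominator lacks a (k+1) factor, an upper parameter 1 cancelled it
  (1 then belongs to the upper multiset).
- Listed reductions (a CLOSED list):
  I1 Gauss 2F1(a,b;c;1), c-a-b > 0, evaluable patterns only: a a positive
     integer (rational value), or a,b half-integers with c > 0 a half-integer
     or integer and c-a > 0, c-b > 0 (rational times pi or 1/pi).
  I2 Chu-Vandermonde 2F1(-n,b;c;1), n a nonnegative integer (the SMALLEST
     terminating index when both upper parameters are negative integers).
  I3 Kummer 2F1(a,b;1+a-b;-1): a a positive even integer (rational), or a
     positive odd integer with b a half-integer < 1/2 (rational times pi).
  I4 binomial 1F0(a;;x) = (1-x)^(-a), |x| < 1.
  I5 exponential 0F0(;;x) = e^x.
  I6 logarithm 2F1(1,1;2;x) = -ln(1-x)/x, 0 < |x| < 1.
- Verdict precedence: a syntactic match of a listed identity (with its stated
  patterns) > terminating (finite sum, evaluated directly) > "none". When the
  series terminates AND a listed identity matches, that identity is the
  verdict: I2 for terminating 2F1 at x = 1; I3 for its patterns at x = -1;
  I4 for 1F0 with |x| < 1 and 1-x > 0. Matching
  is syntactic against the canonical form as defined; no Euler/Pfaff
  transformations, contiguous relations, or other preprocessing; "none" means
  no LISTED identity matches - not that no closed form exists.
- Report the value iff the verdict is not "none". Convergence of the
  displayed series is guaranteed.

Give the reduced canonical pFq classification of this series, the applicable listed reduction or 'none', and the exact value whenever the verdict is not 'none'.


Canonical form: C = \frac{4}{3} times 2F1 with upper {\frac{1}{7}, \frac{8}{5}}, lower {\frac{5}{4}}, x = \frac{2}{3}. Verdict: none - at argument \frac{2}{3} the multisets {\frac{1}{7}, \frac{8}{5}} ; {\frac{5}{4}} match no listed identity.

Key observation: with t_0 = \frac{4}{3}, the lower running product (C = 4/3, x = 2/3) is a rising factorial.
Adjacent-term ratio: r(k) = \frac{2}{3} * (k+\frac{1}{7}) (k+\frac{8}{5}) / [(k+\frac{5}{4}) (k+1)] - rational; roots negated = parameters, x = \frac{2}{3}, C = \frac{4}{3}.
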